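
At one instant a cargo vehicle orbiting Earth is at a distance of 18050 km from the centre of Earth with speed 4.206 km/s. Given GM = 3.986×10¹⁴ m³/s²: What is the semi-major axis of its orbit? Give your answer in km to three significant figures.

a ≈ 15100 km

r = 1.805×10⁷ m.
Specific orbital energy ε = v²/2 − μ/r = (4206)²/2 − 3.986×10¹⁴/1.805×10⁷ = -1.324×10⁷ J/kg.
Since ε = −μ/(2a), a = −μ/(2ε) = 1.506×10⁷ m = 15055 km.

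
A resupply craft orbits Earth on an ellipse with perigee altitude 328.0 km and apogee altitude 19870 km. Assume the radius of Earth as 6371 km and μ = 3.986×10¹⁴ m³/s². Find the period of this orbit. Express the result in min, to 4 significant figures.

r_p = 6371 + 328.0 = 6699.0 km = 6.6990×10⁶ m.
r_a = 6371 + 19870 = 26241 km = 2.6241×10⁷ m.
Semi-major axis a = (r_p + r_a)/2 = (6699.0 + 26241)/2 = 16470 km = 1.647×10⁷ m.
By Kepler's third law T = 2π√(a³/μ) = 2π × 3.348×10³ = 2.104×10⁴ s.
= 350.6 min.

T ≈ 350.6 min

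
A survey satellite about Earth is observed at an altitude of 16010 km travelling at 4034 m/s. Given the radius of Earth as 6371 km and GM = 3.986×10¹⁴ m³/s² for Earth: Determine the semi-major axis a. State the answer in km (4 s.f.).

r = 6371 + 16010 = 22381 km = 2.238×10⁷ m.
Specific orbital energy ε = v²/2 − μ/r = (4034)²/2 − 3.986×10¹⁴/2.238×10⁷ = -9.673×10⁶ J/kg.
Since ε = −μ/(2a), a = −μ/(2ε) = 2.060×10⁷ m = 20603 km.

a ≈ 20600 km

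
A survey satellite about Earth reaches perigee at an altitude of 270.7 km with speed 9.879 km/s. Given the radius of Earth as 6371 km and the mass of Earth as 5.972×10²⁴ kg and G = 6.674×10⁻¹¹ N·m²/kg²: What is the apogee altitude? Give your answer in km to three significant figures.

μ = GM = 6.674×10⁻¹¹ × 5.972×10²⁴ = 3.986×10¹⁴ m³/s².
r_p = 6371 + 270.7 = 6641.7 km = 6.642×10⁶ m.
Specific energy ε = v²/2 − μ/r = -1.121×10⁷ J/kg, so a = −μ/(2ε) = 1.777×10⁷ m.
The apsides satisfy r_p + r_a = 2a, so the apogee radius is 2a − r_p = 2.890×10⁷ m = 28903 km.
Apogee altitude = 28903 − 6371 = 22532 km.

apogee altitude ≈ 22500 km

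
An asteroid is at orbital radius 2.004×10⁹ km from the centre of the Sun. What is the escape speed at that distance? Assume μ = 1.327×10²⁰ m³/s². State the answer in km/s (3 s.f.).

v_esc ≈ 11.5 km/s

r = 2.004×10⁹ km = 2.004×10¹² m.
Escape speed v_esc = √(2μ/r) = √(2 × 1.327×10²⁰ / 2.004×10¹²) = √(1.324×10⁸) = 11510 m/s.
= 11.51 km/s.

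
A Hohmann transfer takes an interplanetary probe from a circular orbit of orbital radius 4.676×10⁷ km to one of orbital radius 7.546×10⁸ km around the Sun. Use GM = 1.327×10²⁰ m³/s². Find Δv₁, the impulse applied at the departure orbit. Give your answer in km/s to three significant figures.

r₁ = 4.676×10⁷ km = 4.676×10¹⁰ m.
r₂ = 7.546×10⁸ km = 7.546×10¹¹ m.
Transfer ellipse a_t = (r₁ + r₂)/2 = 4.007×10¹¹ m.
At r₁: circular v_c1 = √(μ/r₁) = 53270 m/s; transfer-perihelion v_p = √[μ(2/r₁ − 1/a_t)] = 73110 m/s.
Δv₁ = v_p − v_c1 = 19830 m/s.
= 19.83 km/s.

Δv ≈ 19.8 km/s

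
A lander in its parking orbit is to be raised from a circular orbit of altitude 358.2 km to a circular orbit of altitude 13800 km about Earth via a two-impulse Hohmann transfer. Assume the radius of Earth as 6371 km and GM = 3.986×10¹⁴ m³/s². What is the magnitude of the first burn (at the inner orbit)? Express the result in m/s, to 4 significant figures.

Δv ≈ 1729 m/s

r₁ = 6371 + 358.2 = 6729.2 km = 6.7292×10⁶ m.
r₂ = 6371 + 13800 = 20171 km = 2.0171×10⁷ m.
Transfer ellipse a_t = (r₁ + r₂)/2 = 1.345×10⁷ m.
At r₁: circular v_c1 = √(μ/r₁) = 7696 m/s; transfer-perigee v_p = √[μ(2/r₁ − 1/a_t)] = 9425 m/s.
Δv₁ = v_p − v_c1 = 1729 m/s.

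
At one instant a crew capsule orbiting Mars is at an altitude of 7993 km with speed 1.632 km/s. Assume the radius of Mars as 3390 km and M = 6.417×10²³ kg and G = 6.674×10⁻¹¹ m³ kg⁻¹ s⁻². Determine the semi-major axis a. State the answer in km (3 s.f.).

a ≈ 8810 km

μ = GM = 6.674×10⁻¹¹ × 6.417×10²³ = 4.283×10¹³ m³/s².
r = 3390 + 7993 = 11383 km = 1.138×10⁷ m.
Specific orbital energy ε = v²/2 − μ/r = (1632)²/2 − 4.283×10¹³/1.138×10⁷ = -2.431×10⁶ J/kg.
Since ε = −μ/(2a), a = −μ/(2ε) = 8.810×10⁶ m = 8809.8 km.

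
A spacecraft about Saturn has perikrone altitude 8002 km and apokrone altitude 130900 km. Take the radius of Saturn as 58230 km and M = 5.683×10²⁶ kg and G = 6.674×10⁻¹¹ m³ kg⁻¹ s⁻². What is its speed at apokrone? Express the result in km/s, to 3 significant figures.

v ≈ 10.2 km/s

μ = GM = 6.674×10⁻¹¹ × 5.683×10²⁶ = 3.793×10¹⁶ m³/s².
r_p = 58230 + 8002 = 66232 km = 6.6232×10⁷ m.
r_a = 58230 + 130900 = 189130 km = 1.8913×10⁸ m.
Semi-major axis a = (r_p + r_a)/2 = 1.2768×10⁵ km = 1.277×10⁸ m.
Vis-viva: v² = μ(2/r − 1/a) = 3.793×10¹⁶ × (1.057×10⁻⁸ − 7.832×10⁻⁹) = 1.040×10⁸ m²/s².
v = 10200 m/s = 10.20 km/s.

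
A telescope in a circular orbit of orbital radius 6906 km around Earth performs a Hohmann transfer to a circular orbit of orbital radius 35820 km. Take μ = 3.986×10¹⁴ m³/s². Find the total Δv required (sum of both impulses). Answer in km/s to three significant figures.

Δv_total ≈ 3.68 km/s

r₁ = 6906 km = 6.906×10⁶ m.
r₂ = 35820 km = 3.582×10⁷ m.
Transfer ellipse a_t = (r₁ + r₂)/2 = 2.136×10⁷ m.
At r₁: circular v_c1 = √(μ/r₁) = 7597 m/s; transfer-perigee v_p = √[μ(2/r₁ − 1/a_t)] = 9838 m/s.
Δv₁ = v_p − v_c1 = 2240 m/s.
At r₂: circular v_c2 = √(μ/r₂) = 3336 m/s; transfer-apogee v_a = √[μ(2/r₂ − 1/a_t)] = 1897 m/s.
Δv₂ = v_c2 − v_a = 1439 m/s.
Total Δv = Δv₁ + Δv₂ = 3680 m/s = 3.680 km/s.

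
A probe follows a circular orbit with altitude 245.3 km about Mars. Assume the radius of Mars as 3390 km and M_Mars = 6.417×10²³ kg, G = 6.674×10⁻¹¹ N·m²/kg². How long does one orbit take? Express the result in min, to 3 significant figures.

T ≈ 111 min

μ = GM = 6.674×10⁻¹¹ × 6.417×10²³ = 4.283×10¹³ m³/s².
r = 3390 + 245.3 = 3635.3 km = 3.6353×10⁶ m.
Kepler's third law: T = 2π√(r³/μ) = 2π√((3.635×10⁶)³ / 4.283×10¹³).
r³/μ = 1.122×10⁶ s², so T = 2π × 1.059×10³ = 6.655×10³ s.
Converting: 6.655×10³ s ÷ 60.00 = 110.9 min.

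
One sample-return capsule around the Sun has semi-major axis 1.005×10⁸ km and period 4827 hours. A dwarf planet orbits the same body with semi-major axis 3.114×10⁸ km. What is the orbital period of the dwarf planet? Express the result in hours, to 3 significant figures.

T₂ ≈ 26300 hours

Kepler's third law: T² ∝ a³, so T₂ = T₁ (a₂/a₁)^(3/2).
a₂/a₁ = 3.099, (a₂/a₁)^(3/2) = 5.454.
T₂ = 4827 × 5.454 = 26330 hours.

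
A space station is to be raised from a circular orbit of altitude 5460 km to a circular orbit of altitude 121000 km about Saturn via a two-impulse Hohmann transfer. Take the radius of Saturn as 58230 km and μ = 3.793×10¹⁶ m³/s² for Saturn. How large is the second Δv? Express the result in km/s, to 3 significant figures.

Δv ≈ 4.01 km/s

r₁ = 58230 + 5460 = 63690 km = 6.3690×10⁷ m.
r₂ = 58230 + 121000 = 179230 km = 1.7923×10⁸ m.
Transfer ellipse a_t = (r₁ + r₂)/2 = 1.215×10⁸ m.
At r₁: circular v_c1 = √(μ/r₁) = 24400 m/s; transfer-perikrone v_p = √[μ(2/r₁ − 1/a_t)] = 29640 m/s.
At r₂: circular v_c2 = √(μ/r₂) = 14550 m/s; transfer-apokrone v_a = √[μ(2/r₂ − 1/a_t)] = 10530 m/s.
Δv₂ = v_c2 − v_a = 4013 m/s.
= 4.013 km/s.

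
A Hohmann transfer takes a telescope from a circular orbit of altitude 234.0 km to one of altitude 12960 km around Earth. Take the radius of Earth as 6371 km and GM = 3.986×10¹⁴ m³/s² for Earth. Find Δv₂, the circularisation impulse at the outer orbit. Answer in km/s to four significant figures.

Δv ≈ 1.300 km/s

r₁ = 6371 + 234.0 = 6605.0 km = 6.6050×10⁶ m.
r₂ = 6371 + 12960 = 19331 km = 1.9331×10⁷ m.
Transfer ellipse a_t = (r₁ + r₂)/2 = 1.297×10⁷ m.
At r₁: circular v_c1 = √(μ/r₁) = 7768 m/s; transfer-perigee v_p = √[μ(2/r₁ − 1/a_t)] = 9485 m/s.
At r₂: circular v_c2 = √(μ/r₂) = 4541 m/s; transfer-apogee v_a = √[μ(2/r₂ − 1/a_t)] = 3241 m/s.
Δv₂ = v_c2 − v_a = 1300 m/s.
= 1.300 km/s.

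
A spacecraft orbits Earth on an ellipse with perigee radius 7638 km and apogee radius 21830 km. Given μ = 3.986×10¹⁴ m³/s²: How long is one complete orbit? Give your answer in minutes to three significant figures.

T ≈ 297 minutes

Semi-major axis a = (r_p + r_a)/2 = (7638.0 + 21830)/2 = 14734 km = 1.473×10⁷ m.
By Kepler's third law T = 2π√(a³/μ) = 2π × 2.833×10³ = 1.780×10⁴ s.
= 296.6 minutes.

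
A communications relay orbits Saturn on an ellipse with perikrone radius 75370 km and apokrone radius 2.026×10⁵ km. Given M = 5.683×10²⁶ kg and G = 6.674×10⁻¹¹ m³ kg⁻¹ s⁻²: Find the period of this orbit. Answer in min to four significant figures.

T ≈ 881.0 min

μ = GM = 6.674×10⁻¹¹ × 5.683×10²⁶ = 3.793×10¹⁶ m³/s².
Semi-major axis a = (r_p + r_a)/2 = (75370 + 2.0260×10⁵)/2 = 1.3898×10⁵ km = 1.390×10⁸ m.
By Kepler's third law T = 2π√(a³/μ) = 2π × 8.413×10³ = 5.286×10⁴ s.
= 881.0 min.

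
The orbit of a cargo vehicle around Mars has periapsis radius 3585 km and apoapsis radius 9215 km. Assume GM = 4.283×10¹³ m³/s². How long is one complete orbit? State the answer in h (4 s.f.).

T ≈ 4.318 h

Semi-major axis a = (r_p + r_a)/2 = (3585.0 + 9215.0)/2 = 6400.0 km = 6.400×10⁶ m.
By Kepler's third law T = 2π√(a³/μ) = 2π × 2.474×10³ = 1.554×10⁴ s.
= 4.318 h.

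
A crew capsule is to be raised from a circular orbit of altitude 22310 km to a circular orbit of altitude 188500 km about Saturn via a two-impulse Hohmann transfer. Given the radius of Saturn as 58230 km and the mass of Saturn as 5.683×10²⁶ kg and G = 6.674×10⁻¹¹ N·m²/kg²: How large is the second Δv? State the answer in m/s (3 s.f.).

μ = GM = 6.674×10⁻¹¹ × 5.683×10²⁶ = 3.793×10¹⁶ m³/s².
r₁ = 58230 + 22310 = 80540 km = 8.0540×10⁷ m.
r₂ = 58230 + 188500 = 246730 km = 2.4673×10⁸ m.
Transfer ellipse a_t = (r₁ + r₂)/2 = 1.636×10⁸ m.
At r₁: circular v_c1 = √(μ/r₁) = 21700 m/s; transfer-perikrone v_p = √[μ(2/r₁ − 1/a_t)] = 26650 m/s.
At r₂: circular v_c2 = √(μ/r₂) = 12400 m/s; transfer-apokrone v_a = √[μ(2/r₂ − 1/a_t)] = 8698 m/s.
Δv₂ = v_c2 − v_a = 3700 m/s.

Δv ≈ 3700 m/s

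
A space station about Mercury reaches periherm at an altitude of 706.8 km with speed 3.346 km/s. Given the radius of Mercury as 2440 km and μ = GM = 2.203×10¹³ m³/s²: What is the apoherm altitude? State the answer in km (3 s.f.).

apoherm altitude ≈ 10100 km

r_p = 2440 + 706.8 = 3146.8 km = 3.147×10⁶ m.
Specific energy ε = v²/2 − μ/r = -1.403×10⁶ J/kg, so a = −μ/(2ε) = 7.852×10⁶ m.
The apsides satisfy r_p + r_a = 2a, so the apoherm radius is 2a − r_p = 1.256×10⁷ m = 12556 km.
Apoherm altitude = 12556 − 2440 = 10116 km.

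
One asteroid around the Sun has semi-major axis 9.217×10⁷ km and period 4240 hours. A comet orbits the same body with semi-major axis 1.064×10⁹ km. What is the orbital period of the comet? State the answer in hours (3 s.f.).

T₂ ≈ 1.66×10⁵ hours

Kepler's third law: T² ∝ a³, so T₂ = T₁ (a₂/a₁)^(3/2).
a₂/a₁ = 11.54, (a₂/a₁)^(3/2) = 39.22.
T₂ = 4240 × 39.22 = 1.663×10⁵ hours.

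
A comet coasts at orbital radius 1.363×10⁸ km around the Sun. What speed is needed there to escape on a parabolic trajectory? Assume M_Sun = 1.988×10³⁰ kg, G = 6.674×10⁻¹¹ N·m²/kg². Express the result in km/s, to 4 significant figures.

v_esc ≈ 44.12 km/s

μ = GM = 6.674×10⁻¹¹ × 1.988×10³⁰ = 1.327×10²⁰ m³/s².
r = 1.363×10⁸ km = 1.363×10¹¹ m.
Escape speed v_esc = √(2μ/r) = √(2 × 1.327×10²⁰ / 1.363×10¹¹) = √(1.947×10⁹) = 44120 m/s.
= 44.12 km/s.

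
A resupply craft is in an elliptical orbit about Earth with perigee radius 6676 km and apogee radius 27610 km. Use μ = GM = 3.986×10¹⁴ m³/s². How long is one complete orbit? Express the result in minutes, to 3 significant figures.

Semi-major axis a = (r_p + r_a)/2 = (6676.0 + 27610)/2 = 17143 km = 1.714×10⁷ m.
By Kepler's third law T = 2π√(a³/μ) = 2π × 3.555×10³ = 2.234×10⁴ s.
= 372.3 minutes.

T ≈ 372 minutes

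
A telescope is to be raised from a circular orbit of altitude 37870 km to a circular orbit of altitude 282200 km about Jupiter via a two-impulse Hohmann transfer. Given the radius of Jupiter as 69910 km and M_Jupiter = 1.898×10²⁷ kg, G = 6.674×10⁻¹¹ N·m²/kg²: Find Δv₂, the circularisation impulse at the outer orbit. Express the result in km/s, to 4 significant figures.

Δv ≈ 5.982 km/s

μ = GM = 6.674×10⁻¹¹ × 1.898×10²⁷ = 1.267×10¹⁷ m³/s².
r₁ = 69910 + 37870 = 107780 km = 1.0778×10⁸ m.
r₂ = 69910 + 282200 = 352110 km = 3.5211×10⁸ m.
Transfer ellipse a_t = (r₁ + r₂)/2 = 2.299×10⁸ m.
At r₁: circular v_c1 = √(μ/r₁) = 34280 m/s; transfer-perijove v_p = √[μ(2/r₁ − 1/a_t)] = 42420 m/s.
At r₂: circular v_c2 = √(μ/r₂) = 18970 m/s; transfer-apojove v_a = √[μ(2/r₂ − 1/a_t)] = 12990 m/s.
Δv₂ = v_c2 − v_a = 5982 m/s.
= 5.982 km/s.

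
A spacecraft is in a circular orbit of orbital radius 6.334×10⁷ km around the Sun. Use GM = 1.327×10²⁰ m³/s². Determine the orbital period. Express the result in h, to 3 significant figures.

T ≈ 2420 h

r = 6.334×10⁷ km = 6.334×10¹⁰ m.
Kepler's third law: T = 2π√(r³/μ) = 2π√((6.334×10¹⁰)³ / 1.327×10²⁰).
r³/μ = 1.915×10¹² s², so T = 2π × 1.384×10⁶ = 8.695×10⁶ s.
Converting: 8.695×10⁶ s ÷ 3600 = 2415 h.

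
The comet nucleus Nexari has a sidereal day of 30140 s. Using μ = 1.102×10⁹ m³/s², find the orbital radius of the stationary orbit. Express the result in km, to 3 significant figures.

r_sync ≈ 294 km

A synchronous orbit has period T, so by Kepler's third law a = (μT²/4π²)^(1/3).
μT²/4π² = 1.102×10⁹ × (3.014×10⁴)² / 39.48 = 2.536×10¹⁶ m³.
a = 2.938×10⁵ m = 293.79 km.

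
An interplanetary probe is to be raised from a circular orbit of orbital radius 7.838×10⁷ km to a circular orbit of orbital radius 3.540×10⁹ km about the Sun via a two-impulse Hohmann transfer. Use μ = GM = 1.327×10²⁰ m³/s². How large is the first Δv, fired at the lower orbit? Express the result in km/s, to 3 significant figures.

Δv ≈ 16.4 km/s

r₁ = 7.838×10⁷ km = 7.838×10¹⁰ m.
r₂ = 3.540×10⁹ km = 3.540×10¹² m.
Transfer ellipse a_t = (r₁ + r₂)/2 = 1.809×10¹² m.
At r₁: circular v_c1 = √(μ/r₁) = 41150 m/s; transfer-perihelion v_p = √[μ(2/r₁ − 1/a_t)] = 57560 m/s.
Δv₁ = v_p − v_c1 = 16410 m/s.
= 16.41 km/s.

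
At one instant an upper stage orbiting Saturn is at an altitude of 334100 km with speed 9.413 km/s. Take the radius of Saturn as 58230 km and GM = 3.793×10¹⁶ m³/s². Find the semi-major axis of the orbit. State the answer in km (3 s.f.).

r = 58230 + 334100 = 3.9233×10⁵ km = 3.923×10⁸ m.
Vis-viva rearranged: 1/a = 2/r − v²/μ = 5.098×10⁻⁹ − 2.336×10⁻⁹ = 2.762×10⁻⁹ m⁻¹.
a = 3.621×10⁸ m = 3.6209×10⁵ km.

a ≈ 3.62×10⁵ km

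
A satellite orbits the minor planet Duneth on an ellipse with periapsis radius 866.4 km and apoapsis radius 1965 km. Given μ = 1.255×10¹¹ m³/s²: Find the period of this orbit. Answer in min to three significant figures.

Semi-major axis a = (r_p + r_a)/2 = (866.40 + 1965.0)/2 = 1415.7 km = 1.416×10⁶ m.
By Kepler's third law T = 2π√(a³/μ) = 2π × 4.755×10³ = 2.988×10⁴ s.
= 497.9 min.

T ≈ 498 min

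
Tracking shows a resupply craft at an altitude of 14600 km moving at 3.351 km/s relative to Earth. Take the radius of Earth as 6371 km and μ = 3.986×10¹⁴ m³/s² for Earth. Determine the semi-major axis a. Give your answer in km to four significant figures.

r = 6371 + 14600 = 20971 km = 2.097×10⁷ m.
Vis-viva rearranged: 1/a = 2/r − v²/μ = 9.537×10⁻⁸ − 2.817×10⁻⁸ = 6.720×10⁻⁸ m⁻¹.
a = 1.488×10⁷ m = 14881 km.

a ≈ 14880 km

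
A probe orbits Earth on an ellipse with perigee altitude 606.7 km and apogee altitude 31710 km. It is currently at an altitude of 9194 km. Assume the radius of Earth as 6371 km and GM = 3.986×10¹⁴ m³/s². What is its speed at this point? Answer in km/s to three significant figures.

v ≈ 5.79 km/s

r_p = 6371 + 606.7 = 6977.7 km = 6.9777×10⁶ m.
r_a = 6371 + 31710 = 38081 km = 3.8081×10⁷ m.
r = 6371 + 9194 = 15565 km = 1.556×10⁷ m.
Semi-major axis a = (r_p + r_a)/2 = 22529 km = 2.253×10⁷ m.
Vis-viva: v² = μ(2/r − 1/a) = 3.986×10¹⁴ × (1.285×10⁻⁷ − 4.439×10⁻⁸) = 3.352×10⁷ m²/s².
v = 5790 m/s = 5.790 km/s.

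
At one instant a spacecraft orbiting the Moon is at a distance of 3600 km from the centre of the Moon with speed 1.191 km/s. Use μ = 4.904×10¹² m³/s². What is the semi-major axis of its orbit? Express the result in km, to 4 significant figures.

a ≈ 3755 km

r = 3.600×10⁶ m.
Vis-viva rearranged: 1/a = 2/r − v²/μ = 5.556×10⁻⁷ − 2.892×10⁻⁷ = 2.663×10⁻⁷ m⁻¹.
a = 3.755×10⁶ m = 3755.1 km.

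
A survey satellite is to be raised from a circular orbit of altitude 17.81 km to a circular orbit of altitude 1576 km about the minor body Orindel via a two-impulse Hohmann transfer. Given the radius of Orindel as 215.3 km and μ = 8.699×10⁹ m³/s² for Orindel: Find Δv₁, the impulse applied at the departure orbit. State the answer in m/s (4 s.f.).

Δv ≈ 63.81 m/s

r₁ = 215.3 + 17.81 = 233.11 km = 2.3311×10⁵ m.
r₂ = 215.3 + 1576 = 1791.3 km = 1.7913×10⁶ m.
Transfer ellipse a_t = (r₁ + r₂)/2 = 1.012×10⁶ m.
At r₁: circular v_c1 = √(μ/r₁) = 193.2 m/s; transfer-periapsis v_p = √[μ(2/r₁ − 1/a_t)] = 257.0 m/s.
Δv₁ = v_p − v_c1 = 63.81 m/s.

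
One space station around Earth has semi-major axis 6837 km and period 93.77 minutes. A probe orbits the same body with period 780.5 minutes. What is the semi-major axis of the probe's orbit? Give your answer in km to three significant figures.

a₂ ≈ 28100 km

Kepler's third law: a³ ∝ T², so a₂ = a₁ (T₂/T₁)^(2/3).
T₂/T₁ = 8.324, (T₂/T₁)^(2/3) = 4.107.
a₂ = 6837 × 4.107 = 28080 km.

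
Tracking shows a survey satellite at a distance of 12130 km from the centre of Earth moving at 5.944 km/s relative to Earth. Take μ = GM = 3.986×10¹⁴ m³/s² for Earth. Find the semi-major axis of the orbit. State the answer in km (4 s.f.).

a ≈ 13120 km

r = 1.213×10⁷ m.
Vis-viva rearranged: 1/a = 2/r − v²/μ = 1.649×10⁻⁷ − 8.864×10⁻⁸ = 7.624×10⁻⁸ m⁻¹.
a = 1.312×10⁷ m = 13116 km.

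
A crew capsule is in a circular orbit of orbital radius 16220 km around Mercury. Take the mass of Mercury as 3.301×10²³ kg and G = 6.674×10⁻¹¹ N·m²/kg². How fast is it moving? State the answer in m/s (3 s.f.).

v ≈ 1170 m/s

μ = GM = 6.674×10⁻¹¹ × 3.301×10²³ = 2.203×10¹³ m³/s².
r = 16220 km = 1.622×10⁷ m.
For a circular orbit v = √(μ/r) = √(2.203×10¹³ / 1.622×10⁷) = √(1.358×10⁶) = 1165 m/s.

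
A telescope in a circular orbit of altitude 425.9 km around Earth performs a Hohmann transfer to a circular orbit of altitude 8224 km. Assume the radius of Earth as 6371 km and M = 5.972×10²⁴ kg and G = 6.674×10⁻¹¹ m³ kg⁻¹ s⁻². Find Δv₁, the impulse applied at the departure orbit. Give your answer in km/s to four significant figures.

Δv ≈ 1.288 km/s

μ = GM = 6.674×10⁻¹¹ × 5.972×10²⁴ = 3.986×10¹⁴ m³/s².
r₁ = 6371 + 425.9 = 6796.9 km = 6.7969×10⁶ m.
r₂ = 6371 + 8224 = 14595 km = 1.4595×10⁷ m.
Transfer ellipse a_t = (r₁ + r₂)/2 = 1.070×10⁷ m.
At r₁: circular v_c1 = √(μ/r₁) = 7658 m/s; transfer-perigee v_p = √[μ(2/r₁ − 1/a_t)] = 8945 m/s.
Δv₁ = v_p − v_c1 = 1288 m/s.
= 1.288 km/s.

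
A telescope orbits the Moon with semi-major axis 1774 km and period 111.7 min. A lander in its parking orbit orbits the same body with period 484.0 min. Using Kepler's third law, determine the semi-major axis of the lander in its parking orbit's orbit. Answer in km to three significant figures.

a₂ ≈ 4720 km

Kepler's third law: a³ ∝ T², so a₂ = a₁ (T₂/T₁)^(2/3).
T₂/T₁ = 4.333, (T₂/T₁)^(2/3) = 2.658.
a₂ = 1774 × 2.658 = 4715 km.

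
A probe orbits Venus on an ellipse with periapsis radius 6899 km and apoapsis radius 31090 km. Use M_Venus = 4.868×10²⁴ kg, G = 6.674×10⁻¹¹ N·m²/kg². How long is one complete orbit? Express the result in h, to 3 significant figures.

T ≈ 8.02 h

μ = GM = 6.674×10⁻¹¹ × 4.868×10²⁴ = 3.249×10¹⁴ m³/s².
Semi-major axis a = (r_p + r_a)/2 = (6899.0 + 31090)/2 = 18994 km = 1.899×10⁷ m.
By Kepler's third law T = 2π√(a³/μ) = 2π × 4.593×10³ = 2.886×10⁴ s.
= 8.016 h.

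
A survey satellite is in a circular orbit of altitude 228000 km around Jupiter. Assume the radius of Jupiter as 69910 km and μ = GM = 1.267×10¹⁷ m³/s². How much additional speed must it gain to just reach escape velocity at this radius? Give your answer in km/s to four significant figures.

Δv ≈ 8.542 km/s

r = 69910 + 228000 = 297910 km = 2.9791×10⁸ m.
Circular speed v_c = √(μ/r) = 20620 m/s.
Escape speed v_esc = √(2μ/r) = √2 × v_c = 29160 m/s.
Δv = v_esc − v_c = 8542 m/s = 8.542 km/s.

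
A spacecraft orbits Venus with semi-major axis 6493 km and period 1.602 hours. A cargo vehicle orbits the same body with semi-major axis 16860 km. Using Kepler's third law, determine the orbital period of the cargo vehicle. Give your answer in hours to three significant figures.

Kepler's third law: T² ∝ a³, so T₂ = T₁ (a₂/a₁)^(3/2).
a₂/a₁ = 2.597, (a₂/a₁)^(3/2) = 4.184.
T₂ = 1.602 × 4.184 = 6.703 hours.

T₂ ≈ 6.70 hours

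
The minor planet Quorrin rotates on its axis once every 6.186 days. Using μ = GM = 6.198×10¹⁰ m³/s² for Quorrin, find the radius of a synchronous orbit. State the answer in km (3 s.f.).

r_sync ≈ 7650 km

T = 6.186 days = 5.345×10⁵ s.
A synchronous orbit has period T, so by Kepler's third law a = (μT²/4π²)^(1/3).
μT²/4π² = 6.198×10¹⁰ × (5.345×10⁵)² / 39.48 = 4.485×10²⁰ m³.
a = 7.654×10⁶ m = 7654.4 km.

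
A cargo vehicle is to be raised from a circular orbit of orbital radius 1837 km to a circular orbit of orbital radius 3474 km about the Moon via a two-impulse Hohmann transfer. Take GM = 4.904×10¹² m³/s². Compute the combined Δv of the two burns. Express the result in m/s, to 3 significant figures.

Δv_total ≈ 435 m/s

r₁ = 1837 km = 1.837×10⁶ m.
r₂ = 3474 km = 3.474×10⁶ m.
Transfer ellipse a_t = (r₁ + r₂)/2 = 2.656×10⁶ m.
At r₁: circular v_c1 = √(μ/r₁) = 1634 m/s; transfer-perilune v_p = √[μ(2/r₁ − 1/a_t)] = 1869 m/s.
Δv₁ = v_p − v_c1 = 234.9 m/s.
At r₂: circular v_c2 = √(μ/r₂) = 1188 m/s; transfer-apolune v_a = √[μ(2/r₂ − 1/a_t)] = 988.2 m/s.
Δv₂ = v_c2 − v_a = 199.9 m/s.
Total Δv = Δv₁ + Δv₂ = 434.8 m/s.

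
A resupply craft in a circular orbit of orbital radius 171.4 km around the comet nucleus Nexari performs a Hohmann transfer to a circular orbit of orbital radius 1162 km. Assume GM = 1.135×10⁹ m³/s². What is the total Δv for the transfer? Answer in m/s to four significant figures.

r₁ = 171.4 km = 1.714×10⁵ m.
r₂ = 1162 km = 1.162×10⁶ m.
Transfer ellipse a_t = (r₁ + r₂)/2 = 6.667×10⁵ m.
At r₁: circular v_c1 = √(μ/r₁) = 81.38 m/s; transfer-periapsis v_p = √[μ(2/r₁ − 1/a_t)] = 107.4 m/s.
Δv₁ = v_p − v_c1 = 26.06 m/s.
At r₂: circular v_c2 = √(μ/r₂) = 31.25 m/s; transfer-apoapsis v_a = √[μ(2/r₂ − 1/a_t)] = 15.85 m/s.
Δv₂ = v_c2 − v_a = 15.41 m/s.
Total Δv = Δv₁ + Δv₂ = 41.46 m/s.

Δv_total ≈ 41.46 m/s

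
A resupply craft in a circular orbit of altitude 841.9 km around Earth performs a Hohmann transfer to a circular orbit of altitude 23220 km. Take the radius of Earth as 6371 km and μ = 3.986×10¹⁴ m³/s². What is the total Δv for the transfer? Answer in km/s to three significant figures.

Δv_total ≈ 3.37 km/s

r₁ = 6371 + 841.9 = 7212.9 km = 7.2129×10⁶ m.
r₂ = 6371 + 23220 = 29591 km = 2.9591×10⁷ m.
Transfer ellipse a_t = (r₁ + r₂)/2 = 1.840×10⁷ m.
At r₁: circular v_c1 = √(μ/r₁) = 7434 m/s; transfer-perigee v_p = √[μ(2/r₁ − 1/a_t)] = 9427 m/s.
Δv₁ = v_p − v_c1 = 1993 m/s.
At r₂: circular v_c2 = √(μ/r₂) = 3670 m/s; transfer-apogee v_a = √[μ(2/r₂ − 1/a_t)] = 2298 m/s.
Δv₂ = v_c2 − v_a = 1372 m/s.
Total Δv = Δv₁ + Δv₂ = 3365 m/s = 3.365 km/s.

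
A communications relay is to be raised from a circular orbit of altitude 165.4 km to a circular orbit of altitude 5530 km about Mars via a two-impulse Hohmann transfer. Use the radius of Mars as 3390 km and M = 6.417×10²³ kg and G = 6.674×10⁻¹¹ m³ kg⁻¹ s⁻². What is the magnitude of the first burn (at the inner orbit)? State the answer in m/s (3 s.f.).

Δv ≈ 680 m/s

μ = GM = 6.674×10⁻¹¹ × 6.417×10²³ = 4.283×10¹³ m³/s².
r₁ = 3390 + 165.4 = 3555.4 km = 3.5554×10⁶ m.
r₂ = 3390 + 5530 = 8920.0 km = 8.9200×10⁶ m.
Transfer ellipse a_t = (r₁ + r₂)/2 = 6.238×10⁶ m.
At r₁: circular v_c1 = √(μ/r₁) = 3471 m/s; transfer-periapsis v_p = √[μ(2/r₁ − 1/a_t)] = 4150 m/s.
Δv₁ = v_p − v_c1 = 679.7 m/s.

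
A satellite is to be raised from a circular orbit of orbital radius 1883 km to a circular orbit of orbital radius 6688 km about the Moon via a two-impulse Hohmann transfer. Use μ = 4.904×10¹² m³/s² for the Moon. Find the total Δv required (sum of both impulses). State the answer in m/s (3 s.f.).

Δv_total ≈ 691 m/s

r₁ = 1883 km = 1.883×10⁶ m.
r₂ = 6688 km = 6.688×10⁶ m.
Transfer ellipse a_t = (r₁ + r₂)/2 = 4.286×10⁶ m.
At r₁: circular v_c1 = √(μ/r₁) = 1614 m/s; transfer-perilune v_p = √[μ(2/r₁ − 1/a_t)] = 2016 m/s.
Δv₁ = v_p − v_c1 = 402.2 m/s.
At r₂: circular v_c2 = √(μ/r₂) = 856.3 m/s; transfer-apolune v_a = √[μ(2/r₂ − 1/a_t)] = 567.6 m/s.
Δv₂ = v_c2 − v_a = 288.7 m/s.
Total Δv = Δv₁ + Δv₂ = 690.9 m/s.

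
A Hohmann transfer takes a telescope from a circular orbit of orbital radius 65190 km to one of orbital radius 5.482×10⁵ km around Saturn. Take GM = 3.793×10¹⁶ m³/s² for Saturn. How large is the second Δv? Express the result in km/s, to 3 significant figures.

Δv ≈ 4.48 km/s

r₁ = 65190 km = 6.519×10⁷ m.
r₂ = 5.482×10⁵ km = 5.482×10⁸ m.
Transfer ellipse a_t = (r₁ + r₂)/2 = 3.067×10⁸ m.
At r₁: circular v_c1 = √(μ/r₁) = 24120 m/s; transfer-perikrone v_p = √[μ(2/r₁ − 1/a_t)] = 32250 m/s.
At r₂: circular v_c2 = √(μ/r₂) = 8318 m/s; transfer-apokrone v_a = √[μ(2/r₂ − 1/a_t)] = 3835 m/s.
Δv₂ = v_c2 − v_a = 4483 m/s.
= 4.483 km/s.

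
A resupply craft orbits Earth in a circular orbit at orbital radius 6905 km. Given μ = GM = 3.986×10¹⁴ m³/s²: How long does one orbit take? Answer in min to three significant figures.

r = 6905 km = 6.905×10⁶ m.
Kepler's third law: T = 2π√(r³/μ) = 2π√((6.905×10⁶)³ / 3.986×10¹⁴).
r³/μ = 8.259×10⁵ s², so T = 2π × 9.088×10² = 5.710×10³ s.
Converting: 5.710×10³ s ÷ 60.00 = 95.17 min.

T ≈ 95.2 min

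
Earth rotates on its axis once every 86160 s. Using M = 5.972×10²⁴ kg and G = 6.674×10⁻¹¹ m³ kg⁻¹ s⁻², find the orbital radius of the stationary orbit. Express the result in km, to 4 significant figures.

r_sync ≈ 42160 km

μ = GM = 6.674×10⁻¹¹ × 5.972×10²⁴ = 3.986×10¹⁴ m³/s².
A synchronous orbit has period T, so by Kepler's third law a = (μT²/4π²)^(1/3).
μT²/4π² = 3.986×10¹⁴ × (8.616×10⁴)² / 39.48 = 7.495×10²² m³.
a = 4.216×10⁷ m = 42162 km.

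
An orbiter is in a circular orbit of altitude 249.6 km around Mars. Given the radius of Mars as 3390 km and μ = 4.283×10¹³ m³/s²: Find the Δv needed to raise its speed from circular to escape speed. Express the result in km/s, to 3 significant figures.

r = 3390 + 249.6 = 3639.6 km = 3.6396×10⁶ m.
Circular speed v_c = √(μ/r) = 3430 m/s.
Escape speed v_esc = √(2μ/r) = √2 × v_c = 4851 m/s.
Δv = v_esc − v_c = 1421 m/s = 1.421 km/s.

Δv ≈ 1.42 km/s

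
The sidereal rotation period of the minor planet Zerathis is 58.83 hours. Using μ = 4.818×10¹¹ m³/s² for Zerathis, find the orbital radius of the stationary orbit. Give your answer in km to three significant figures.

r_sync ≈ 8180 km

T = 58.83 hours = 2.118×10⁵ s.
A synchronous orbit has period T, so by Kepler's third law a = (μT²/4π²)^(1/3).
μT²/4π² = 4.818×10¹¹ × (2.118×10⁵)² / 39.48 = 5.474×10²⁰ m³.
a = 8.180×10⁶ m = 8180.3 km.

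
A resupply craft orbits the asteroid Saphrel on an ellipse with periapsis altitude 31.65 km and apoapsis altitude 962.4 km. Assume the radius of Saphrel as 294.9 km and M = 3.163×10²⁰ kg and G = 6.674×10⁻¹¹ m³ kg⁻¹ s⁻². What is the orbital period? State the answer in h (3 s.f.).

μ = GM = 6.674×10⁻¹¹ × 3.163×10²⁰ = 2.111×10¹⁰ m³/s².
r_p = 294.9 + 31.65 = 326.55 km = 3.2655×10⁵ m.
r_a = 294.9 + 962.4 = 1257.3 km = 1.2573×10⁶ m.
Semi-major axis a = (r_p + r_a)/2 = (326.55 + 1257.3)/2 = 791.92 km = 7.919×10⁵ m.
By Kepler's third law T = 2π√(a³/μ) = 2π × 4.850×10³ = 3.048×10⁴ s.
= 8.466 h.

T ≈ 8.47 h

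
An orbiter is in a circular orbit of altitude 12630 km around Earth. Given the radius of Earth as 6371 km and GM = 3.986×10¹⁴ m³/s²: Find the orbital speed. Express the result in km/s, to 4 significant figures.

v ≈ 4.580 km/s

r = 6371 + 12630 = 19001 km = 1.9001×10⁷ m.
For a circular orbit v = √(μ/r) = √(3.986×10¹⁴ / 1.900×10⁷) = √(2.098×10⁷) = 4580 m/s.
That is 4.580 km/s.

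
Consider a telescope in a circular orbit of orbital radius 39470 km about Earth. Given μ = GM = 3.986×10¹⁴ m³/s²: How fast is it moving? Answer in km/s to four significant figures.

v ≈ 3.178 km/s

r = 39470 km = 3.947×10⁷ m.
For a circular orbit v = √(μ/r) = √(3.986×10¹⁴ / 3.947×10⁷) = √(1.010×10⁷) = 3178 m/s.
That is 3.178 km/s.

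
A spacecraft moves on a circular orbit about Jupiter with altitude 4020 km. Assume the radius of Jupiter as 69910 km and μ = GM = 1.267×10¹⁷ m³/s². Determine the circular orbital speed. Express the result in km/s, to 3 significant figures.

v ≈ 41.4 km/s

r = 69910 + 4020 = 73930 km = 7.3930×10⁷ m.
For a circular orbit v = √(μ/r) = √(1.267×10¹⁷ / 7.393×10⁷) = √(1.714×10⁹) = 41400 m/s.
That is 41.40 km/s.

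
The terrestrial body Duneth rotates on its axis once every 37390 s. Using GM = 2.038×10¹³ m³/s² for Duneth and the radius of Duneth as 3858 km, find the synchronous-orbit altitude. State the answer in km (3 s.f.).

A synchronous orbit has period T, so by Kepler's third law a = (μT²/4π²)^(1/3).
μT²/4π² = 2.038×10¹³ × (3.739×10⁴)² / 39.48 = 7.217×10²⁰ m³.
a = 8.970×10⁶ m = 8969.8 km.
Altitude h = a − R = 8969.8 − 3858 = 5111.8 km.

h_sync ≈ 5110 km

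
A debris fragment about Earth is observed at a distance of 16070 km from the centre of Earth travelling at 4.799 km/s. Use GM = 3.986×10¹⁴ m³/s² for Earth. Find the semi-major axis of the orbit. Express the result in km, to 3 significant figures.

a ≈ 15000 km

r = 1.607×10⁷ m.
Vis-viva rearranged: 1/a = 2/r − v²/μ = 1.245×10⁻⁷ − 5.778×10⁻⁸ = 6.668×10⁻⁸ m⁻¹.
a = 1.500×10⁷ m = 14998 km.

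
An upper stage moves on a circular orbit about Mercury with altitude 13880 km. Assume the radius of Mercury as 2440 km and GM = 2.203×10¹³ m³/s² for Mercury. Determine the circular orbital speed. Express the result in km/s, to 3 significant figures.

v ≈ 1.16 km/s

r = 2440 + 13880 = 16320 km = 1.6320×10⁷ m.
For a circular orbit v = √(μ/r) = √(2.203×10¹³ / 1.632×10⁷) = √(1.350×10⁶) = 1162 m/s.
That is 1.162 km/s.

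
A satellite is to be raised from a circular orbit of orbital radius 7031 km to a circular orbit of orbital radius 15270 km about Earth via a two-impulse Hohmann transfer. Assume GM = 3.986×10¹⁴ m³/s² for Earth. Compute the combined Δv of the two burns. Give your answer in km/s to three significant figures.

Δv_total ≈ 2.33 km/s

r₁ = 7031 km = 7.031×10⁶ m.
r₂ = 15270 km = 1.527×10⁷ m.
Transfer ellipse a_t = (r₁ + r₂)/2 = 1.115×10⁷ m.
At r₁: circular v_c1 = √(μ/r₁) = 7529 m/s; transfer-perigee v_p = √[μ(2/r₁ − 1/a_t)] = 8811 m/s.
Δv₁ = v_p − v_c1 = 1282 m/s.
At r₂: circular v_c2 = √(μ/r₂) = 5109 m/s; transfer-apogee v_a = √[μ(2/r₂ − 1/a_t)] = 4057 m/s.
Δv₂ = v_c2 − v_a = 1052 m/s.
Total Δv = Δv₁ + Δv₂ = 2334 m/s = 2.334 km/s.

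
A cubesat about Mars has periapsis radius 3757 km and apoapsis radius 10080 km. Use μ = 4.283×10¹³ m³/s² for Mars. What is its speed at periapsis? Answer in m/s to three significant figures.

Semi-major axis a = (r_p + r_a)/2 = 6918.5 km = 6.918×10⁶ m.
Vis-viva: v² = μ(2/r − 1/a) = 4.283×10¹³ × (5.323×10⁻⁷ − 1.445×10⁻⁷) = 1.661×10⁷ m²/s².
v = 4075 m/s.

v ≈ 4080 m/s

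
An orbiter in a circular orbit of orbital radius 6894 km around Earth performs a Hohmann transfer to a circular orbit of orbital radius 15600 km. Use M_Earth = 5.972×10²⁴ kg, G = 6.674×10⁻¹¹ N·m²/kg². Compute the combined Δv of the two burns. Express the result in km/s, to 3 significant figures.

μ = GM = 6.674×10⁻¹¹ × 5.972×10²⁴ = 3.986×10¹⁴ m³/s².
r₁ = 6894 km = 6.894×10⁶ m.
r₂ = 15600 km = 1.560×10⁷ m.
Transfer ellipse a_t = (r₁ + r₂)/2 = 1.125×10⁷ m.
At r₁: circular v_c1 = √(μ/r₁) = 7604 m/s; transfer-perigee v_p = √[μ(2/r₁ − 1/a_t)] = 8955 m/s.
Δv₁ = v_p − v_c1 = 1351 m/s.
At r₂: circular v_c2 = √(μ/r₂) = 5055 m/s; transfer-apogee v_a = √[μ(2/r₂ − 1/a_t)] = 3957 m/s.
Δv₂ = v_c2 − v_a = 1097 m/s.
Total Δv = Δv₁ + Δv₂ = 2449 m/s = 2.449 km/s.

Δv_total ≈ 2.45 km/s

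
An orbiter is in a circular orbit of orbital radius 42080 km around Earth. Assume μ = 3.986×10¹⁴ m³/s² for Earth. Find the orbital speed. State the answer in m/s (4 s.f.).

r = 42080 km = 4.208×10⁷ m.
For a circular orbit v = √(μ/r) = √(3.986×10¹⁴ / 4.208×10⁷) = √(9.472×10⁶) = 3078 m/s.

v ≈ 3078 m/s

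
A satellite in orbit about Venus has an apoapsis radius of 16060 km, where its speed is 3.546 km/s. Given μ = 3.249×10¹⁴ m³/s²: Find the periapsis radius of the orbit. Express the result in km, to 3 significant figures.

periapsis radius ≈ 7240 km

r_a = 1.606×10⁷ m.
Specific energy ε = v²/2 − μ/r = -1.394×10⁷ J/kg, so a = −μ/(2ε) = 1.165×10⁷ m.
The apsides satisfy r_p + r_a = 2a, so the periapsis radius is 2a − r_a = 7.241×10⁶ m = 7241.5 km.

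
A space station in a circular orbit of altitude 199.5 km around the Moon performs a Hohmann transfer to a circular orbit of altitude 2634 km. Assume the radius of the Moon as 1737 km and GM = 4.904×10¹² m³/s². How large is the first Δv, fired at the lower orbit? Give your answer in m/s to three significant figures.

Δv ≈ 282 m/s

r₁ = 1737 + 199.5 = 1936.5 km = 1.9365×10⁶ m.
r₂ = 1737 + 2634 = 4371.0 km = 4.3710×10⁶ m.
Transfer ellipse a_t = (r₁ + r₂)/2 = 3.154×10⁶ m.
At r₁: circular v_c1 = √(μ/r₁) = 1591 m/s; transfer-perilune v_p = √[μ(2/r₁ − 1/a_t)] = 1873 m/s.
Δv₁ = v_p − v_c1 = 282.1 m/s.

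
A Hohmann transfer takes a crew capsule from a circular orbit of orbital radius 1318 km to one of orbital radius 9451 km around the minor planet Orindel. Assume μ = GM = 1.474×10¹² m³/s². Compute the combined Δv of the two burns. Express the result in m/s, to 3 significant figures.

r₁ = 1318 km = 1.318×10⁶ m.
r₂ = 9451 km = 9.451×10⁶ m.
Transfer ellipse a_t = (r₁ + r₂)/2 = 5.384×10⁶ m.
At r₁: circular v_c1 = √(μ/r₁) = 1058 m/s; transfer-periapsis v_p = √[μ(2/r₁ − 1/a_t)] = 1401 m/s.
Δv₁ = v_p − v_c1 = 343.5 m/s.
At r₂: circular v_c2 = √(μ/r₂) = 394.9 m/s; transfer-apoapsis v_a = √[μ(2/r₂ − 1/a_t)] = 195.4 m/s.
Δv₂ = v_c2 − v_a = 199.5 m/s.
Total Δv = Δv₁ + Δv₂ = 543.1 m/s.

Δv_total ≈ 543 m/s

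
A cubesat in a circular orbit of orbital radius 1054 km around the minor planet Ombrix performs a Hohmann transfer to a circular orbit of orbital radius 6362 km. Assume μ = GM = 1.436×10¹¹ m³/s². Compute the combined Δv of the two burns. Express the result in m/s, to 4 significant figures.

r₁ = 1054 km = 1.054×10⁶ m.
r₂ = 6362 km = 6.362×10⁶ m.
Transfer ellipse a_t = (r₁ + r₂)/2 = 3.708×10⁶ m.
At r₁: circular v_c1 = √(μ/r₁) = 369.1 m/s; transfer-periapsis v_p = √[μ(2/r₁ − 1/a_t)] = 483.5 m/s.
Δv₁ = v_p − v_c1 = 114.4 m/s.
At r₂: circular v_c2 = √(μ/r₂) = 150.2 m/s; transfer-apoapsis v_a = √[μ(2/r₂ − 1/a_t)] = 80.10 m/s.
Δv₂ = v_c2 − v_a = 70.14 m/s.
Total Δv = Δv₁ + Δv₂ = 184.5 m/s.

Δv_total ≈ 184.5 m/s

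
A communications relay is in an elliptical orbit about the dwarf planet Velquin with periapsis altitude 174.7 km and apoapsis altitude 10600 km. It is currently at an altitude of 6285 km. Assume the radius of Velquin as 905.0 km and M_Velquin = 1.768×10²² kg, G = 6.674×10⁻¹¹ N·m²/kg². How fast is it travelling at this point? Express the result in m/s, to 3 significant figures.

v ≈ 375 m/s

μ = GM = 6.674×10⁻¹¹ × 1.768×10²² = 1.180×10¹² m³/s².
r_p = 905.0 + 174.7 = 1079.7 km = 1.0797×10⁶ m.
r_a = 905.0 + 10600 = 11505 km = 1.1505×10⁷ m.
r = 905.0 + 6285 = 7190.0 km = 7.190×10⁶ m.
Semi-major axis a = (r_p + r_a)/2 = 6292.4 km = 6.292×10⁶ m.
Vis-viva: v² = μ(2/r − 1/a) = 1.180×10¹² × (2.782×10⁻⁷ − 1.589×10⁻⁷) = 1.407×10⁵ m²/s².
v = 375.1 m/s.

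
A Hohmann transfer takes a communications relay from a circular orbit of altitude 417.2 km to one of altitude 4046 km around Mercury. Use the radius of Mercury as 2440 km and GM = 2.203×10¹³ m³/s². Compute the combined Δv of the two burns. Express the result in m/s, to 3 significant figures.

Δv_total ≈ 897 m/s

r₁ = 2440 + 417.2 = 2857.2 km = 2.8572×10⁶ m.
r₂ = 2440 + 4046 = 6486.0 km = 6.4860×10⁶ m.
Transfer ellipse a_t = (r₁ + r₂)/2 = 4.672×10⁶ m.
At r₁: circular v_c1 = √(μ/r₁) = 2777 m/s; transfer-periherm v_p = √[μ(2/r₁ − 1/a_t)] = 3272 m/s.
Δv₁ = v_p − v_c1 = 495.1 m/s.
At r₂: circular v_c2 = √(μ/r₂) = 1843 m/s; transfer-apoherm v_a = √[μ(2/r₂ − 1/a_t)] = 1441 m/s.
Δv₂ = v_c2 − v_a = 401.7 m/s.
Total Δv = Δv₁ + Δv₂ = 896.8 m/s.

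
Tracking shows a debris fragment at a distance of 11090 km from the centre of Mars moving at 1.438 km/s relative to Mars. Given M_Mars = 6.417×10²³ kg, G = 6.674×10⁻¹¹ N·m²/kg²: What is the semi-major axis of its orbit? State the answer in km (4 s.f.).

μ = GM = 6.674×10⁻¹¹ × 6.417×10²³ = 4.283×10¹³ m³/s².
r = 1.109×10⁷ m.
Vis-viva rearranged: 1/a = 2/r − v²/μ = 1.803×10⁻⁷ − 4.828×10⁻⁸ = 1.321×10⁻⁷ m⁻¹.
a = 7.572×10⁶ m = 7572.4 km.

a ≈ 7572 km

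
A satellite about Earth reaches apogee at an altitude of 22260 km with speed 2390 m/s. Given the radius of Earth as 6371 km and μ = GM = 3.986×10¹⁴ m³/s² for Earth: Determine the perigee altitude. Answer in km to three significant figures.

r_a = 6371 + 22260 = 28631 km = 2.863×10⁷ m.
Specific energy ε = v²/2 − μ/r = -1.107×10⁷ J/kg, so a = −μ/(2ε) = 1.801×10⁷ m.
The apsides satisfy r_p + r_a = 2a, so the perigee radius is 2a − r_a = 7.389×10⁶ m = 7389.5 km.
Perigee altitude = 7389.5 − 6371 = 1018.5 km.

perigee altitude ≈ 1020 km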